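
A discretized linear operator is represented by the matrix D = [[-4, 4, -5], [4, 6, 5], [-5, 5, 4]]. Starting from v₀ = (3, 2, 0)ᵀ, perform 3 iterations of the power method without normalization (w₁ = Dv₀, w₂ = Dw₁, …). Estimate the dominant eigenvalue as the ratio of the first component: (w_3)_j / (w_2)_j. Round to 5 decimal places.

λ ≈ -5.37226

w1 = Dv₀ = (-4, 24, -5)
w2 = Dw1 = (137, 103, 120)
w3 = Dw2 = (-736, 1766, 310)
Ratio at component: -736 / 137 = -5.37226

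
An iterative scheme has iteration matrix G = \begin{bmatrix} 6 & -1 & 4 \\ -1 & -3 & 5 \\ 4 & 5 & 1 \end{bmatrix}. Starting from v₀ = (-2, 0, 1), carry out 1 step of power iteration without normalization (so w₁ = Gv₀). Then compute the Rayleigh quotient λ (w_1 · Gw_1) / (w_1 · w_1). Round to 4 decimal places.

λ ≈ 2.1975

w1 = Gv₀ = (6·(-2) + (-1)·0 + 4·1; (-1)·(-2) + (-3)·0 + 5·1; 4·(-2) + 5·0 + 1·1) = (-8, 7, -7)
Gw1 = (-83, -48, -4)
w1·Gw1 = (-8)·(-83) + 7·(-48) + (-7)·(-4) = 356; w1·w1 = (-8)·(-8) + 7·7 + (-7)·(-7) = 162
λ ≈ 356/162 = 2.1975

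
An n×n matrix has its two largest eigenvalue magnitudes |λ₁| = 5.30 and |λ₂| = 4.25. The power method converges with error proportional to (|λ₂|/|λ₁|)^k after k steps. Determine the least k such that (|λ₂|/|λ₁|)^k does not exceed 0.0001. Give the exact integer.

42

|λ₂/λ₁| = 4.25/5.30 = 0.80189
Need k ≥ ln(0.0001) / ln(0.80189) = -9.2103 / -0.2208 ≈ 41.716
Smallest integer k satisfying the bound: 42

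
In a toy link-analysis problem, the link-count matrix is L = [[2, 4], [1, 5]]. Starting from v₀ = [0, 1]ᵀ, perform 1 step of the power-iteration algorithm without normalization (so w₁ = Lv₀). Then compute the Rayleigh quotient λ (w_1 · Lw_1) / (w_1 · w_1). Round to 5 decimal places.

w1 = Lv₀ = (2·0 + 4·1; 1·0 + 5·1) = (4, 5)
Lw1 = (28, 29)
w1·Lw1 = 4·28 + 5·29 = 257; w1·w1 = 4·4 + 5·5 = 41
λ ≈ 257/41 = 6.26829

λ ≈ 6.26829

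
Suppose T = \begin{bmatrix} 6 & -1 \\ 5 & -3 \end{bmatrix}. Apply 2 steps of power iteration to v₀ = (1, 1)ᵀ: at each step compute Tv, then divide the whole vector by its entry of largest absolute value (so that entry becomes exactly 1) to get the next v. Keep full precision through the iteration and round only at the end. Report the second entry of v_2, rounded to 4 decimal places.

0.6786

Tv0 = (5.00000, 2.00000); divide by 5.00000 → v1 = (1.00000, 0.40000)
Tv1 = (5.60000, 3.80000); divide by 5.60000 → v2 = (1.00000, 0.67857)
Requested entry of v2: 19/28 = 0.6786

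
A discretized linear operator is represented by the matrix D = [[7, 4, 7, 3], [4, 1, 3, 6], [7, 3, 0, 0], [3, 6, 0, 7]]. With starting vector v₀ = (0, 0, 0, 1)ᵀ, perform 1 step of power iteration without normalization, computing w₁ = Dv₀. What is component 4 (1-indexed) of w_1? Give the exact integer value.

7

w1 = Dv₀ = (7·0 + 4·0 + 7·0 + 3·1; 4·0 + 1·0 + 3·0 + 6·1; 7·0 + 3·0 + 0·0 + 0·1; 3·0 + 6·0 + 0·0 + 7·1) = (3, 6, 0, 7)
The requested component of w1 is 7.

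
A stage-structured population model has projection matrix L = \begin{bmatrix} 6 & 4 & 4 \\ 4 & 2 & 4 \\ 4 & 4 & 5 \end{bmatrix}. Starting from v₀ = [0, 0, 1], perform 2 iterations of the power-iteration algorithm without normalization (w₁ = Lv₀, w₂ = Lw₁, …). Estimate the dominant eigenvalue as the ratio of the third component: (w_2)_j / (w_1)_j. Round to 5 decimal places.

λ ≈ 11.40000

w1 = Lv₀ = (4, 4, 5)
w2 = Lw1 = (60, 44, 57)
Ratio at component: 57 / 5 = 11.40000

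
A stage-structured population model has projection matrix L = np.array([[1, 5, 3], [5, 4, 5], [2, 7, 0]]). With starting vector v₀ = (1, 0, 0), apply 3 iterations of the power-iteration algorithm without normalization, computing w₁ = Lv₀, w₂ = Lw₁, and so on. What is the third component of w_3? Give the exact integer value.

w1 = Lv₀ = (1·1 + 5·0 + 3·0; 5·1 + 4·0 + 5·0; 2·1 + 7·0 + 0·0) = (1, 5, 2)
w2 = Lw1 = (1·1 + 5·5 + 3·2; 5·1 + 4·5 + 5·2; 2·1 + 7·5 + 0·2) = (32, 35, 37)
w3 = Lw2 = (318, 485, 309)
The requested component of w3 is 309.

309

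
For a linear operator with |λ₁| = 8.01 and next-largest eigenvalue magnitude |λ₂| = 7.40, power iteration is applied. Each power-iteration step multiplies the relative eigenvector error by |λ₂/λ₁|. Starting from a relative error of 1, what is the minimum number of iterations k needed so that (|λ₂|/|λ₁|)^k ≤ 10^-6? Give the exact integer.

175

|λ₂/λ₁| = 7.40/8.01 = 0.92385
Need k ≥ ln(10^-6) / ln(0.92385) = -13.8155 / -0.0792 ≈ 174.415
Smallest integer k satisfying the bound: 175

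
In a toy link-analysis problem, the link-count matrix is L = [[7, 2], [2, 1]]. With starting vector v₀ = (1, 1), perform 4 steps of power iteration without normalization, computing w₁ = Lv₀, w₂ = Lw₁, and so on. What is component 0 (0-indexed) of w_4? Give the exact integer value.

w1 = Lv₀ = (9, 3)
w2 = Lw1 = (69, 21)
w3 = Lw2 = (525, 159)
w4 = Lw3 = (3993, 1209)
The requested component of w4 is 3993.

3993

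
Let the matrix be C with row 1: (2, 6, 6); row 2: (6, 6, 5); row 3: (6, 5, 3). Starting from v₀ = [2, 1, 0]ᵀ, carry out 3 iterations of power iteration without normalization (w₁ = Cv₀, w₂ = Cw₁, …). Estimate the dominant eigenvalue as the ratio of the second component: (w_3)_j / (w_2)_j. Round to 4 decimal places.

λ ≈ 15.4269

w1 = Cv₀ = (10, 18, 17)
w2 = Cw1 = (230, 253, 201)
w3 = Cw2 = (3184, 3903, 3248)
Ratio at component: 3903 / 253 = 15.4269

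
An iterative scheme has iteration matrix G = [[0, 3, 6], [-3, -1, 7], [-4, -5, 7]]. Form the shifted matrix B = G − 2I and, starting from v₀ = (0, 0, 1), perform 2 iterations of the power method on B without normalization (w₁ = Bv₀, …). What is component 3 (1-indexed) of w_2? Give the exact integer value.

B = G − 2I has rows (-2, 3, 6); (-3, -3, 7); (-4, -5, 5)
w1 = Bv₀ = ((-2)·0 + 3·0 + 6·1; (-3)·0 + (-3)·0 + 7·1; (-4)·0 + (-5)·0 + 5·1) = (6, 7, 5)
w2 = Bw1 = ((-2)·6 + 3·7 + 6·5; (-3)·6 + (-3)·7 + 7·5; (-4)·6 + (-5)·7 + 5·5) = (39, -4, -34)
Requested component of w2: -34

-34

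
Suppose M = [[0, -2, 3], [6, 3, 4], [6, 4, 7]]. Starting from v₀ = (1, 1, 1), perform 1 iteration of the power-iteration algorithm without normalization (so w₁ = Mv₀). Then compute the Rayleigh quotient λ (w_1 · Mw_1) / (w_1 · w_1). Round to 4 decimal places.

9.8105

w1 = Mv₀ = (0·1 + (-2)·1 + 3·1; 6·1 + 3·1 + 4·1; 6·1 + 4·1 + 7·1) = (1, 13, 17)
Mw1 = (25, 113, 177)
w1·Mw1 = 1·25 + 13·113 + 17·177 = 4503; w1·w1 = 1·1 + 13·13 + 17·17 = 459
λ ≈ 4503/459 = 9.8105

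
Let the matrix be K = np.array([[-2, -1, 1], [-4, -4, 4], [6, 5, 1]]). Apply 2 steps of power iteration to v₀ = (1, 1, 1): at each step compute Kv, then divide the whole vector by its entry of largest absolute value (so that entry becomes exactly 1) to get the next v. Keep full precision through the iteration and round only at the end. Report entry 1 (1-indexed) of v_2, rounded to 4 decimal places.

Kv0 = (-2.00000, -4.00000, 12.00000); divide by 12.00000 → v1 = (-0.16667, -0.33333, 1.00000)
Kv1 = (1.66667, 6.00000, -1.66667); divide by 6.00000 → v2 = (0.27778, 1.00000, -0.27778)
Requested entry of v2: 20/72 = 0.2778

0.2778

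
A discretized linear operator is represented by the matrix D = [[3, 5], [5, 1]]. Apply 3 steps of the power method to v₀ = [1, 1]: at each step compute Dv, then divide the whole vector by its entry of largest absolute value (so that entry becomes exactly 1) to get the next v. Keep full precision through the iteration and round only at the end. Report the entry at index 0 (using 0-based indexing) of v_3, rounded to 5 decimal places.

1.00000

Dv0 = (8.000000, 6.000000); divide by 8.000000 → v1 = (1.000000, 0.750000)
Dv1 = (6.750000, 5.750000); divide by 6.750000 → v2 = (1.000000, 0.851852)
Dv2 = (7.259259, 5.851852); divide by 7.259259 → v3 = (1.000000, 0.806122)
Requested entry of v3: 392/392 = 1.00000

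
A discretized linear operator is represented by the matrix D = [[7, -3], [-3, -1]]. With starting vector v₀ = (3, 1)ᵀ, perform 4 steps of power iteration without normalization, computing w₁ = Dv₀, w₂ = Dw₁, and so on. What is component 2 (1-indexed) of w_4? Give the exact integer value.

w1 = Dv₀ = (18, -10)
w2 = Dw1 = (156, -44)
w3 = Dw2 = (1224, -424)
w4 = Dw3 = (9840, -3248)
The requested component of w4 is -3248.

-3248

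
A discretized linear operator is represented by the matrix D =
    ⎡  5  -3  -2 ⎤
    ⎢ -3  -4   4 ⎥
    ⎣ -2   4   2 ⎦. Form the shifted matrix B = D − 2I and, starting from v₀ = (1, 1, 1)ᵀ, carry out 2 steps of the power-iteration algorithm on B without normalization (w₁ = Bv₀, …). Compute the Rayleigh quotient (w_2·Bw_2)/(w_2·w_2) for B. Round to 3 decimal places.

μ ≈ -8.197

B = D − 2I has rows (3, -3, -2); (-3, -6, 4); (-2, 4, 0)
w1 = Bv₀ = (3·1 + (-3)·1 + (-2)·1; (-3)·1 + (-6)·1 + 4·1; (-2)·1 + 4·1 + 0·1) = (-2, -5, 2)
w2 = Bw1 = (3·(-2) + (-3)·(-5) + (-2)·2; (-3)·(-2) + (-6)·(-5) + 4·2; (-2)·(-2) + 4·(-5) + 0·2) = (5, 44, -16)
Bw2 = (-85, -343, 166)
w2·Bw2 = -18173; w2·w2 = 2217; μ ≈ -18173/2217 = -8.197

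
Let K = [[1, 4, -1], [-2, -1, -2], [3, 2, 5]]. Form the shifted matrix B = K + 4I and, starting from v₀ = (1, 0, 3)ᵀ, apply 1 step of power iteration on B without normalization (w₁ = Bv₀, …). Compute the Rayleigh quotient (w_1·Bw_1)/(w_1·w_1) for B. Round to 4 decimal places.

B = K + 4I has rows (5, 4, -1); (-2, 3, -2); (3, 2, 9)
w1 = Bv₀ = (2, -8, 30)
Bw1 = (-52, -88, 260)
w1·Bw1 = 8400; w1·w1 = 968; μ ≈ 8400/968 = 8.6777

μ ≈ 8.6777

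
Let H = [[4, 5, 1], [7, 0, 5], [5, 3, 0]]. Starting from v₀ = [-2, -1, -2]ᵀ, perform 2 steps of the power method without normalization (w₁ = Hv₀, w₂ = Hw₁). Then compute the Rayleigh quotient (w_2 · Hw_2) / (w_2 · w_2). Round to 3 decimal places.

10.402

w1 = Hv₀ = (4·(-2) + 5·(-1) + 1·(-2); 7·(-2) + 0·(-1) + 5·(-2); 5·(-2) + 3·(-1) + 0·(-2)) = (-15, -24, -13)
w2 = Hw1 = (4·(-15) + 5·(-24) + 1·(-13); 7·(-15) + 0·(-24) + 5·(-13); 5·(-15) + 3·(-24) + 0·(-13)) = (-193, -170, -147)
Hw2 = (-1769, -2086, -1475)
w2·Hw2 = (-193)·(-1769) + (-170)·(-2086) + (-147)·(-1475) = 912862; w2·w2 = (-193)·(-193) + (-170)·(-170) + (-147)·(-147) = 87758
λ ≈ 912862/87758 = 10.402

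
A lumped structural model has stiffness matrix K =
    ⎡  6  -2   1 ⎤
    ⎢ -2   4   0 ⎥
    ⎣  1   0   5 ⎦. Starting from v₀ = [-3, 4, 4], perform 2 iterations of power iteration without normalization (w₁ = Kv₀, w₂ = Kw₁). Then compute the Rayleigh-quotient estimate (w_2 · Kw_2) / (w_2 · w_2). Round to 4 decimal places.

λ ≈ 6.5378

w1 = Kv₀ = (-22, 22, 17)
w2 = Kw1 = (-159, 132, 63)
Kw2 = (-1155, 846, 156)
w2·Kw2 = (-159)·(-1155) + 132·846 + 63·156 = 305145; w2·w2 = (-159)·(-159) + 132·132 + 63·63 = 46674
λ ≈ 305145/46674 = 6.5378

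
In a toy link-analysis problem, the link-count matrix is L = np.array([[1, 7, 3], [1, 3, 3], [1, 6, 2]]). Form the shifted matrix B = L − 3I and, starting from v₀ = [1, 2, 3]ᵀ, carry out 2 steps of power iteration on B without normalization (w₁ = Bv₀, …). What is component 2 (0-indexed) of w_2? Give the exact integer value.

71

B = L − 3I has rows (-2, 7, 3); (1, 0, 3); (1, 6, -1)
w1 = Bv₀ = ((-2)·1 + 7·2 + 3·3; 1·1 + 0·2 + 3·3; 1·1 + 6·2 + (-1)·3) = (21, 10, 10)
w2 = Bw1 = ((-2)·21 + 7·10 + 3·10; 1·21 + 0·10 + 3·10; 1·21 + 6·10 + (-1)·10) = (58, 51, 71)
Requested component of w2: 71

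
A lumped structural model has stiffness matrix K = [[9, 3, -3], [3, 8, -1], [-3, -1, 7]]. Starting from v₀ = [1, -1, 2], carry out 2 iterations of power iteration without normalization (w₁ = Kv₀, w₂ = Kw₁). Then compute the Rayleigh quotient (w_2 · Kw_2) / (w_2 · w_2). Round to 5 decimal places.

w1 = Kv₀ = (9·1 + 3·(-1) + (-3)·2; 3·1 + 8·(-1) + (-1)·2; (-3)·1 + (-1)·(-1) + 7·2) = (0, -7, 12)
w2 = Kw1 = (9·0 + 3·(-7) + (-3)·12; 3·0 + 8·(-7) + (-1)·12; (-3)·0 + (-1)·(-7) + 7·12) = (-57, -68, 91)
Kw2 = (-990, -806, 876)
w2·Kw2 = (-57)·(-990) + (-68)·(-806) + 91·876 = 190954; w2·w2 = (-57)·(-57) + (-68)·(-68) + 91·91 = 16154
λ ≈ 190954/16154 = 11.82085

11.82085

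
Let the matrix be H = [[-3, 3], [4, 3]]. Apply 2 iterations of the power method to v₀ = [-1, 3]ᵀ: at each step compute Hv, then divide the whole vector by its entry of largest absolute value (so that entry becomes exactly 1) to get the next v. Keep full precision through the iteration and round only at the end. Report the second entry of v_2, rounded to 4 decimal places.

1.0000

Hv0 = (12.00000, 5.00000); divide by 12.00000 → v1 = (1.00000, 0.41667)
Hv1 = (-1.75000, 5.25000); divide by 5.25000 → v2 = (-0.33333, 1.00000)
Requested entry of v2: 63/63 = 1.0000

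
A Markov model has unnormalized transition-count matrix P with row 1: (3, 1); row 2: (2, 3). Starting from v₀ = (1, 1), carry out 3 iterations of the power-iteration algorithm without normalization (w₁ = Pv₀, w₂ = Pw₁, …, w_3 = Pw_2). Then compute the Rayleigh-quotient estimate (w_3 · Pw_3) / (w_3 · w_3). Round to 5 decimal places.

λ ≈ 4.42157

w1 = Pv₀ = (3·1 + 1·1; 2·1 + 3·1) = (4, 5)
w2 = Pw1 = (3·4 + 1·5; 2·4 + 3·5) = (17, 23)
w3 = Pw2 = (74, 103)
Pw3 = (325, 457)
w3·Pw3 = 74·325 + 103·457 = 71121; w3·w3 = 74·74 + 103·103 = 16085
λ ≈ 71121/16085 = 4.42157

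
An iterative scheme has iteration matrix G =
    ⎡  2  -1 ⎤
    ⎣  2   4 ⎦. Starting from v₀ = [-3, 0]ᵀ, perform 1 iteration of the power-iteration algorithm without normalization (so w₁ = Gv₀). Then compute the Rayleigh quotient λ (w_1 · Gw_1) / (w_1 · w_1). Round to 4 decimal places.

3.5000

w1 = Gv₀ = (-6, -6)
Gw1 = (-6, -36)
w1·Gw1 = (-6)·(-6) + (-6)·(-36) = 252; w1·w1 = (-6)·(-6) + (-6)·(-6) = 72
λ ≈ 252/72 = 3.5000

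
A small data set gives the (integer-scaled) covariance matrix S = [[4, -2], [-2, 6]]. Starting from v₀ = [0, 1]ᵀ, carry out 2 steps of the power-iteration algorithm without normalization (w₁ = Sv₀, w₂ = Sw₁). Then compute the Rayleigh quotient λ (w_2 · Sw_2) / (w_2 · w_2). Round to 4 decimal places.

w1 = Sv₀ = (-2, 6)
w2 = Sw1 = (-20, 40)
Sw2 = (-160, 280)
w2·Sw2 = (-20)·(-160) + 40·280 = 14400; w2·w2 = (-20)·(-20) + 40·40 = 2000
λ ≈ 14400/2000 = 7.2000

7.2000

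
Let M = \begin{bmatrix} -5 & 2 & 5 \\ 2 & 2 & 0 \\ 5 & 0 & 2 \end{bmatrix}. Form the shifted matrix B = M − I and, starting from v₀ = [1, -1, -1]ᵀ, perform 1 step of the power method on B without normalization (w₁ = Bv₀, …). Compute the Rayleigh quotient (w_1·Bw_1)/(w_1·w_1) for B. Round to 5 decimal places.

B = M − I has rows (-6, 2, 5); (2, 1, 0); (5, 0, 1)
w1 = Bv₀ = (-13, 1, 4)
Bw1 = (100, -25, -61)
w1·Bw1 = -1569; w1·w1 = 186; μ ≈ -1569/186 = -8.43548

-8.43548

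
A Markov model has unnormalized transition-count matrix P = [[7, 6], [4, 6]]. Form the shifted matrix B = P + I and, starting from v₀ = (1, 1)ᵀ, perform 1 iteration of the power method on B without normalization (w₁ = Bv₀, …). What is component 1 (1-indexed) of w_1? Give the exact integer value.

14

B = P + I has rows (8, 6); (4, 7)
w1 = Bv₀ = (8·1 + 6·1; 4·1 + 7·1) = (14, 11)
Requested component of w1: 14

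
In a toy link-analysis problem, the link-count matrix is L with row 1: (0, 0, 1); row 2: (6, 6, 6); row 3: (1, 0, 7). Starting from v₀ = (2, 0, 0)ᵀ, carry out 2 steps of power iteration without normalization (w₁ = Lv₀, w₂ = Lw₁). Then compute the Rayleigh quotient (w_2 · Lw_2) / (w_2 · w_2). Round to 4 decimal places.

7.1428

w1 = Lv₀ = (0·2 + 0·0 + 1·0; 6·2 + 6·0 + 6·0; 1·2 + 0·0 + 7·0) = (0, 12, 2)
w2 = Lw1 = (0·0 + 0·12 + 1·2; 6·0 + 6·12 + 6·2; 1·0 + 0·12 + 7·2) = (2, 84, 14)
Lw2 = (14, 600, 100)
w2·Lw2 = 2·14 + 84·600 + 14·100 = 51828; w2·w2 = 2·2 + 84·84 + 14·14 = 7256
λ ≈ 51828/7256 = 7.1428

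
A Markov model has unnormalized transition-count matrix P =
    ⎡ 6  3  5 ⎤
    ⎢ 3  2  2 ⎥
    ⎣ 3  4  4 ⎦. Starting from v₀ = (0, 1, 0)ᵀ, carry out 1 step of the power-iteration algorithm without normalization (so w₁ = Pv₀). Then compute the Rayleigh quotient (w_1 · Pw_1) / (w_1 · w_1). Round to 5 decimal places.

λ ≈ 10.55172

w1 = Pv₀ = (3, 2, 4)
Pw1 = (44, 21, 33)
w1·Pw1 = 3·44 + 2·21 + 4·33 = 306; w1·w1 = 3·3 + 2·2 + 4·4 = 29
λ ≈ 306/29 = 10.55172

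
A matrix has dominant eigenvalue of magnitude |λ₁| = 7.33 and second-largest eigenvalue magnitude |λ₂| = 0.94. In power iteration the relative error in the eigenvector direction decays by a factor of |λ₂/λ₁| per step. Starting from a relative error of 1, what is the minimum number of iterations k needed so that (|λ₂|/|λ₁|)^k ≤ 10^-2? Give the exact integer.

|λ₂/λ₁| = 0.94/7.33 = 0.12824
Need k ≥ ln(10^-2) / ln(0.12824) = -4.6052 / -2.0539 ≈ 2.242
Smallest integer k satisfying the bound: 3

3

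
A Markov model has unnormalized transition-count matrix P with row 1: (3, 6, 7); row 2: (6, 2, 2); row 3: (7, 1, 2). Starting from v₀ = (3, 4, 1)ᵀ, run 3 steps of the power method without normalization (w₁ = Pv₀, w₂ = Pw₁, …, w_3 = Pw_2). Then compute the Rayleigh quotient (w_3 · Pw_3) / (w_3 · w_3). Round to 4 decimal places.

w1 = Pv₀ = (3·3 + 6·4 + 7·1; 6·3 + 2·4 + 2·1; 7·3 + 1·4 + 2·1) = (40, 28, 27)
w2 = Pw1 = (3·40 + 6·28 + 7·27; 6·40 + 2·28 + 2·27; 7·40 + 1·28 + 2·27) = (477, 350, 362)
w3 = Pw2 = (6065, 4286, 4413)
Pw3 = (74802, 53788, 55567)
w3·Pw3 = 6065·74802 + 4286·53788 + 4413·55567 = 929426669; w3·w3 = 6065·6065 + 4286·4286 + 4413·4413 = 74628590
λ ≈ 929426669/74628590 = 12.4540

λ ≈ 12.4540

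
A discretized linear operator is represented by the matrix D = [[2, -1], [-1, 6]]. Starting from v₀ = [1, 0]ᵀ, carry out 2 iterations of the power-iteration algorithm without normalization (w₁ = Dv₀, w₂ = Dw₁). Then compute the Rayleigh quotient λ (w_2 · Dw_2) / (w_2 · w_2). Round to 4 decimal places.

5.7753

w1 = Dv₀ = (2·1 + (-1)·0; (-1)·1 + 6·0) = (2, -1)
w2 = Dw1 = (2·2 + (-1)·(-1); (-1)·2 + 6·(-1)) = (5, -8)
Dw2 = (18, -53)
w2·Dw2 = 5·18 + (-8)·(-53) = 514; w2·w2 = 5·5 + (-8)·(-8) = 89
λ ≈ 514/89 = 5.7753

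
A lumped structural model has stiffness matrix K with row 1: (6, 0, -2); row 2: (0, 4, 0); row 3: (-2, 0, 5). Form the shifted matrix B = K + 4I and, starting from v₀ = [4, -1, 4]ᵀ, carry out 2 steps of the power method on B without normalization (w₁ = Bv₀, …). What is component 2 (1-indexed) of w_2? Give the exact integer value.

B = K + 4I has rows (10, 0, -2); (0, 8, 0); (-2, 0, 9)
w1 = Bv₀ = (10·4 + 0·(-1) + (-2)·4; 0·4 + 8·(-1) + 0·4; (-2)·4 + 0·(-1) + 9·4) = (32, -8, 28)
w2 = Bw1 = (10·32 + 0·(-8) + (-2)·28; 0·32 + 8·(-8) + 0·28; (-2)·32 + 0·(-8) + 9·28) = (264, -64, 188)
Requested component of w2: -64

-64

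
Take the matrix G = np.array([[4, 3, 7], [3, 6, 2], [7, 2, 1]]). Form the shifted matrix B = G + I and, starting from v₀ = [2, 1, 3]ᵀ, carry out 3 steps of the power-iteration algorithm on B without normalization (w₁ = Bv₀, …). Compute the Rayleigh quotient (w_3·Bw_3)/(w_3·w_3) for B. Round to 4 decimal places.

μ ≈ 12.8582

B = G + I has rows (5, 3, 7); (3, 7, 2); (7, 2, 2)
w1 = Bv₀ = (5·2 + 3·1 + 7·3; 3·2 + 7·1 + 2·3; 7·2 + 2·1 + 2·3) = (34, 19, 22)
w2 = Bw1 = (5·34 + 3·19 + 7·22; 3·34 + 7·19 + 2·22; 7·34 + 2·19 + 2·22) = (381, 279, 320)
w3 = Bw2 = (4982, 3736, 3865)
Bw3 = (63173, 48828, 50076)
w3·Bw3 = 690693034; w3·w3 = 53716245; μ ≈ 690693034/53716245 = 12.8582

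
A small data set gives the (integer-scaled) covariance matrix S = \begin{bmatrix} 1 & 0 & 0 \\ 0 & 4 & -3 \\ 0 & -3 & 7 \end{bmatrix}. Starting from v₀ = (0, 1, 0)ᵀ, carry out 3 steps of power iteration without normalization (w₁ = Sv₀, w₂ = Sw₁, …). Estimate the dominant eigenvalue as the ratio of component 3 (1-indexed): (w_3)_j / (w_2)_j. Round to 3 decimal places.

λ ≈ 9.273

w1 = Sv₀ = (0, 4, -3)
w2 = Sw1 = (0, 25, -33)
w3 = Sw2 = (0, 199, -306)
Ratio at component: -306 / -33 = 9.273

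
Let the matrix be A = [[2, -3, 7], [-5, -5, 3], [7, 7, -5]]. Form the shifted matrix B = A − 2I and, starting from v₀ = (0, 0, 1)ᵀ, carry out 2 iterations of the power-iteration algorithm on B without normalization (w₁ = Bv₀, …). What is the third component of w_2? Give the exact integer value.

B = A − 2I has rows (0, -3, 7); (-5, -7, 3); (7, 7, -7)
w1 = Bv₀ = (0·0 + (-3)·0 + 7·1; (-5)·0 + (-7)·0 + 3·1; 7·0 + 7·0 + (-7)·1) = (7, 3, -7)
w2 = Bw1 = (0·7 + (-3)·3 + 7·(-7); (-5)·7 + (-7)·3 + 3·(-7); 7·7 + 7·3 + (-7)·(-7)) = (-58, -77, 119)
Requested component of w2: 119

119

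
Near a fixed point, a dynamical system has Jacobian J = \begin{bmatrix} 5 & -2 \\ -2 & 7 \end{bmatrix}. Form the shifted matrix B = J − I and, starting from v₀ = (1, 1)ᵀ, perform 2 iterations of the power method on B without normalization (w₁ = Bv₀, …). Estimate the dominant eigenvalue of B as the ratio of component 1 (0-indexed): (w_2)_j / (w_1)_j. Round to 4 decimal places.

B = J − I has rows (4, -2); (-2, 6)
w1 = Bv₀ = (4·1 + (-2)·1; (-2)·1 + 6·1) = (2, 4)
w2 = Bw1 = (4·2 + (-2)·4; (-2)·2 + 6·4) = (0, 20)
Ratio: 20/4 = 5.0000

μ ≈ 5.0000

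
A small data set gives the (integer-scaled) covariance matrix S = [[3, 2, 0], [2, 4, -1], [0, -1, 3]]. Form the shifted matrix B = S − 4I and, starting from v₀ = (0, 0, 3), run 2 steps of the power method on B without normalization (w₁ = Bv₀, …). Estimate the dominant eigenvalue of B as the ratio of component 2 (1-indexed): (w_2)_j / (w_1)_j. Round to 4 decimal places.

-1.0000

B = S − 4I has rows (-1, 2, 0); (2, 0, -1); (0, -1, -1)
w1 = Bv₀ = ((-1)·0 + 2·0 + 0·3; 2·0 + 0·0 + (-1)·3; 0·0 + (-1)·0 + (-1)·3) = (0, -3, -3)
w2 = Bw1 = ((-1)·0 + 2·(-3) + 0·(-3); 2·0 + 0·(-3) + (-1)·(-3); 0·0 + (-1)·(-3) + (-1)·(-3)) = (-6, 3, 6)
Ratio: 3/-3 = -1.0000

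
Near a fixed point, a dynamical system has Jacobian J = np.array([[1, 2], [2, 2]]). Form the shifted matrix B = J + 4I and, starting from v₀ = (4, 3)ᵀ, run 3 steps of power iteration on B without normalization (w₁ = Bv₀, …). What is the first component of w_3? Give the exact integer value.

1326

B = J + 4I has rows (5, 2); (2, 6)
w1 = Bv₀ = (5·4 + 2·3; 2·4 + 6·3) = (26, 26)
w2 = Bw1 = (5·26 + 2·26; 2·26 + 6·26) = (182, 208)
w3 = Bw2 = (1326, 1612)
Requested component of w3: 1326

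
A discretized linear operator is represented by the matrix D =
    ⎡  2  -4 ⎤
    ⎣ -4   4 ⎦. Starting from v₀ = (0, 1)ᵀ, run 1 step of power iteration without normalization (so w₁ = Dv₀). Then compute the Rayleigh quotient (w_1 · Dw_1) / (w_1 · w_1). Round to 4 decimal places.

7.0000

w1 = Dv₀ = (2·0 + (-4)·1; (-4)·0 + 4·1) = (-4, 4)
Dw1 = (-24, 32)
w1·Dw1 = (-4)·(-24) + 4·32 = 224; w1·w1 = (-4)·(-4) + 4·4 = 32
λ ≈ 224/32 = 7.0000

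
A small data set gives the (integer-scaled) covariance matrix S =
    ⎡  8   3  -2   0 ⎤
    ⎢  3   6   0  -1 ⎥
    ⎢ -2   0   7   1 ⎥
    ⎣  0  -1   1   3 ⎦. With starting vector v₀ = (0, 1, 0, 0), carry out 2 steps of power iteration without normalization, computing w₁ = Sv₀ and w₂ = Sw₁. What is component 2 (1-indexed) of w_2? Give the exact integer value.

46

w1 = Sv₀ = (3, 6, 0, -1)
w2 = Sw1 = (42, 46, -7, -9)
The requested component of w2 is 46.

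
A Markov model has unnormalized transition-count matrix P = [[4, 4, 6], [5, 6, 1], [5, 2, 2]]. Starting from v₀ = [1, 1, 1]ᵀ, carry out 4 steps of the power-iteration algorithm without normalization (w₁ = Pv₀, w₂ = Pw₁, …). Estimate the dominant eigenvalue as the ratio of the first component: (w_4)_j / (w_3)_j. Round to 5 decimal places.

w1 = Pv₀ = (4·1 + 4·1 + 6·1; 5·1 + 6·1 + 1·1; 5·1 + 2·1 + 2·1) = (14, 12, 9)
w2 = Pw1 = (4·14 + 4·12 + 6·9; 5·14 + 6·12 + 1·9; 5·14 + 2·12 + 2·9) = (158, 151, 112)
w3 = Pw2 = (1908, 1808, 1316)
w4 = Pw3 = (22760, 21704, 15788)
Ratio at component: 22760 / 1908 = 11.92872

λ ≈ 11.92872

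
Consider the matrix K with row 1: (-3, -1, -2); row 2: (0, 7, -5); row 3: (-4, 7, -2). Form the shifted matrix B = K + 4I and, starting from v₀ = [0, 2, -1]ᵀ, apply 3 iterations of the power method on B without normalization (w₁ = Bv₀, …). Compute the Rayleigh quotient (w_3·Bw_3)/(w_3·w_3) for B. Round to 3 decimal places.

B = K + 4I has rows (1, -1, -2); (0, 11, -5); (-4, 7, 2)
w1 = Bv₀ = (0, 27, 12)
w2 = Bw1 = (-51, 237, 213)
w3 = Bw2 = (-714, 1542, 2289)
Bw3 = (-6834, 5517, 18228)
w3·Bw3 = 55110582; w3·w3 = 8127081; μ ≈ 55110582/8127081 = 6.781

6.781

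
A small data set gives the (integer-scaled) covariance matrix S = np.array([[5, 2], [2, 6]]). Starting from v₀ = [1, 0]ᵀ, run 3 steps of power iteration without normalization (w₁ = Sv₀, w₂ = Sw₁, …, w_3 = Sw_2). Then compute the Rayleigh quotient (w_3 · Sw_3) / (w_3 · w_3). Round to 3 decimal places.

λ ≈ 7.503

w1 = Sv₀ = (5, 2)
w2 = Sw1 = (29, 22)
w3 = Sw2 = (189, 190)
Sw3 = (1325, 1518)
w3·Sw3 = 189·1325 + 190·1518 = 538845; w3·w3 = 189·189 + 190·190 = 71821
λ ≈ 538845/71821 = 7.503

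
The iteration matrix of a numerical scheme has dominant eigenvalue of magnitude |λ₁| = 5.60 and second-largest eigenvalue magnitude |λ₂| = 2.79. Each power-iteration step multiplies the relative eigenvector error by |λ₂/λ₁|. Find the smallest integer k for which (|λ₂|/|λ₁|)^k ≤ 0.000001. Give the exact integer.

20

|λ₂/λ₁| = 2.79/5.60 = 0.49821
Need k ≥ ln(0.000001) / ln(0.49821) = -13.8155 / -0.6967 ≈ 19.829
Smallest integer k satisfying the bound: 20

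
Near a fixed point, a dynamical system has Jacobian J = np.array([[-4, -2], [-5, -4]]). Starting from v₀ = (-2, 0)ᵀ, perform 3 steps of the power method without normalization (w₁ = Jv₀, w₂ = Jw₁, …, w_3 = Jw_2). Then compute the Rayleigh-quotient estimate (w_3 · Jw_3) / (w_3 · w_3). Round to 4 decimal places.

w1 = Jv₀ = ((-4)·(-2) + (-2)·0; (-5)·(-2) + (-4)·0) = (8, 10)
w2 = Jw1 = ((-4)·8 + (-2)·10; (-5)·8 + (-4)·10) = (-52, -80)
w3 = Jw2 = (368, 580)
Jw3 = (-2632, -4160)
w3·Jw3 = 368·(-2632) + 580·(-4160) = -3381376; w3·w3 = 368·368 + 580·580 = 471824
λ ≈ -3381376/471824 = -7.1666

λ ≈ -7.1666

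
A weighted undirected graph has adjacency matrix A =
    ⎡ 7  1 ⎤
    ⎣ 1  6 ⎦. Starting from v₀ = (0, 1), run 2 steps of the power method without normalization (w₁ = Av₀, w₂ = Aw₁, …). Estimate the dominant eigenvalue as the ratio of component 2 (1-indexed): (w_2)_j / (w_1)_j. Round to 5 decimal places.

w1 = Av₀ = (7·0 + 1·1; 1·0 + 6·1) = (1, 6)
w2 = Aw1 = (7·1 + 1·6; 1·1 + 6·6) = (13, 37)
Ratio at component: 37 / 6 = 6.16667

6.16667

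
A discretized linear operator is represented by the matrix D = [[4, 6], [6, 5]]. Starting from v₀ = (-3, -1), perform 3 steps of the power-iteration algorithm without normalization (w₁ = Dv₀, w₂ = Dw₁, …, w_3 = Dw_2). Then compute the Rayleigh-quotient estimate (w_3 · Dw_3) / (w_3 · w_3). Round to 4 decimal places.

w1 = Dv₀ = (4·(-3) + 6·(-1); 6·(-3) + 5·(-1)) = (-18, -23)
w2 = Dw1 = (4·(-18) + 6·(-23); 6·(-18) + 5·(-23)) = (-210, -223)
w3 = Dw2 = (-2178, -2375)
Dw3 = (-22962, -24943)
w3·Dw3 = (-2178)·(-22962) + (-2375)·(-24943) = 109250861; w3·w3 = (-2178)·(-2178) + (-2375)·(-2375) = 10384309
λ ≈ 109250861/10384309 = 10.5208

λ ≈ 10.5208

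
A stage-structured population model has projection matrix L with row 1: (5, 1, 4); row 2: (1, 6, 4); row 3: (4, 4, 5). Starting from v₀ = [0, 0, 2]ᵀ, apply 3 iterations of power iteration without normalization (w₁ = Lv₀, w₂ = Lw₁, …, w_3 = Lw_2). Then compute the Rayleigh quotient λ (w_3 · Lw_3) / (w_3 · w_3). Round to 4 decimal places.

λ ≈ 11.4762

w1 = Lv₀ = (5·0 + 1·0 + 4·2; 1·0 + 6·0 + 4·2; 4·0 + 4·0 + 5·2) = (8, 8, 10)
w2 = Lw1 = (5·8 + 1·8 + 4·10; 1·8 + 6·8 + 4·10; 4·8 + 4·8 + 5·10) = (88, 96, 114)
w3 = Lw2 = (992, 1120, 1306)
Lw3 = (11304, 12936, 14978)
w3·Lw3 = 992·11304 + 1120·12936 + 1306·14978 = 45263156; w3·w3 = 992·992 + 1120·1120 + 1306·1306 = 3944100
λ ≈ 45263156/3944100 = 11.4762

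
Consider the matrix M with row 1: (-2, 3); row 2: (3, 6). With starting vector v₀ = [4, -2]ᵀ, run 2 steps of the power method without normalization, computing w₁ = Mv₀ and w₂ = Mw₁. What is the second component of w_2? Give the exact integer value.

-42

w1 = Mv₀ = ((-2)·4 + 3·(-2); 3·4 + 6·(-2)) = (-14, 0)
w2 = Mw1 = ((-2)·(-14) + 3·0; 3·(-14) + 6·0) = (28, -42)
The requested component of w2 is -42.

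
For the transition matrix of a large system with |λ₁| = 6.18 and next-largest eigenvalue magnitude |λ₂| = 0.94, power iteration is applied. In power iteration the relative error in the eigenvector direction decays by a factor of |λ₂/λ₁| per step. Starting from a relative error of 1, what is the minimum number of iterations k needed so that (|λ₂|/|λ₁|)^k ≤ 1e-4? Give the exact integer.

5

|λ₂/λ₁| = 0.94/6.18 = 0.15210
Need k ≥ ln(1e-4) / ln(0.15210) = -9.2103 / -1.8832 ≈ 4.891
Smallest integer k satisfying the bound: 5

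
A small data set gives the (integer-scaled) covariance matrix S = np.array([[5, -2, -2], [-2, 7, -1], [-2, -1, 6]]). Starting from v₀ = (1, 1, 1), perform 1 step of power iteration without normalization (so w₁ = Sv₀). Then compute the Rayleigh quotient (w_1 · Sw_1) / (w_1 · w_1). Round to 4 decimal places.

w1 = Sv₀ = (5·1 + (-2)·1 + (-2)·1; (-2)·1 + 7·1 + (-1)·1; (-2)·1 + (-1)·1 + 6·1) = (1, 4, 3)
Sw1 = (-9, 23, 12)
w1·Sw1 = 1·(-9) + 4·23 + 3·12 = 119; w1·w1 = 1·1 + 4·4 + 3·3 = 26
λ ≈ 119/26 = 4.5769

4.5769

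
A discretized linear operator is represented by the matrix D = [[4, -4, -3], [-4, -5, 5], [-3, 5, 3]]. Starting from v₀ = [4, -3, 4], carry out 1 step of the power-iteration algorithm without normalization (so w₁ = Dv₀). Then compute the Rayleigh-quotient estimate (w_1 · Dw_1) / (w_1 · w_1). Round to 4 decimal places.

-4.6888

w1 = Dv₀ = (4·4 + (-4)·(-3) + (-3)·4; (-4)·4 + (-5)·(-3) + 5·4; (-3)·4 + 5·(-3) + 3·4) = (16, 19, -15)
Dw1 = (33, -234, 2)
w1·Dw1 = 16·33 + 19·(-234) + (-15)·2 = -3948; w1·w1 = 16·16 + 19·19 + (-15)·(-15) = 842
λ ≈ -3948/842 = -4.6888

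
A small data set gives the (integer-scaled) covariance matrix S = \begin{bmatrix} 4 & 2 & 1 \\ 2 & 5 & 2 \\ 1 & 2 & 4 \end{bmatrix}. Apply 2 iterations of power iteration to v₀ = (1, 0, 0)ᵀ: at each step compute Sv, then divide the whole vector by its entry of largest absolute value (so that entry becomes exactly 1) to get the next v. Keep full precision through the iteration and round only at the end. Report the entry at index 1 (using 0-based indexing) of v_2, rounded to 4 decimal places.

Sv0 = (4.00000, 2.00000, 1.00000); divide by 4.00000 → v1 = (1.00000, 0.50000, 0.25000)
Sv1 = (5.25000, 5.00000, 3.00000); divide by 5.25000 → v2 = (1.00000, 0.95238, 0.57143)
Requested entry of v2: 20/21 = 0.9524

0.9524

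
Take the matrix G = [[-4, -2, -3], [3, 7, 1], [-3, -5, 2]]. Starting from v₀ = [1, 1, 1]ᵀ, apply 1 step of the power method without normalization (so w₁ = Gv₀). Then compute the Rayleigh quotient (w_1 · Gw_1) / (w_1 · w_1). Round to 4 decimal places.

1.8319

w1 = Gv₀ = ((-4)·1 + (-2)·1 + (-3)·1; 3·1 + 7·1 + 1·1; (-3)·1 + (-5)·1 + 2·1) = (-9, 11, -6)
Gw1 = (32, 44, -40)
w1·Gw1 = (-9)·32 + 11·44 + (-6)·(-40) = 436; w1·w1 = (-9)·(-9) + 11·11 + (-6)·(-6) = 238
λ ≈ 436/238 = 1.8319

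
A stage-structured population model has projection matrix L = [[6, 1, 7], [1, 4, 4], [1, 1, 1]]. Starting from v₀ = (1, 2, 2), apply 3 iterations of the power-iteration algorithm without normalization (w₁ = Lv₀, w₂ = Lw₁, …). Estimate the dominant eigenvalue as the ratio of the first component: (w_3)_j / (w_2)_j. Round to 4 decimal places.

w1 = Lv₀ = (6·1 + 1·2 + 7·2; 1·1 + 4·2 + 4·2; 1·1 + 1·2 + 1·2) = (22, 17, 5)
w2 = Lw1 = (6·22 + 1·17 + 7·5; 1·22 + 4·17 + 4·5; 1·22 + 1·17 + 1·5) = (184, 110, 44)
w3 = Lw2 = (1522, 800, 338)
Ratio at component: 1522 / 184 = 8.2717

λ ≈ 8.2717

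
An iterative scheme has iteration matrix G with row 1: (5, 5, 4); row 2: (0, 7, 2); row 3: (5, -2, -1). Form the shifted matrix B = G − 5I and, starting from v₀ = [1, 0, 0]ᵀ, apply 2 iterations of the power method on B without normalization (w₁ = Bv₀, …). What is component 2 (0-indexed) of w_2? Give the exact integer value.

-30

B = G − 5I has rows (0, 5, 4); (0, 2, 2); (5, -2, -6)
w1 = Bv₀ = (0·1 + 5·0 + 4·0; 0·1 + 2·0 + 2·0; 5·1 + (-2)·0 + (-6)·0) = (0, 0, 5)
w2 = Bw1 = (0·0 + 5·0 + 4·5; 0·0 + 2·0 + 2·5; 5·0 + (-2)·0 + (-6)·5) = (20, 10, -30)
Requested component of w2: -30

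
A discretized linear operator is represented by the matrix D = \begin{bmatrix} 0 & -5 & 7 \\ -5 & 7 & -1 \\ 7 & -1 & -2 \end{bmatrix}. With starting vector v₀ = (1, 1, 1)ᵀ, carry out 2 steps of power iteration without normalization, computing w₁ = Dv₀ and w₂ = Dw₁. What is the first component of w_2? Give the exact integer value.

23

w1 = Dv₀ = (0·1 + (-5)·1 + 7·1; (-5)·1 + 7·1 + (-1)·1; 7·1 + (-1)·1 + (-2)·1) = (2, 1, 4)
w2 = Dw1 = (0·2 + (-5)·1 + 7·4; (-5)·2 + 7·1 + (-1)·4; 7·2 + (-1)·1 + (-2)·4) = (23, -7, 5)
The requested component of w2 is 23.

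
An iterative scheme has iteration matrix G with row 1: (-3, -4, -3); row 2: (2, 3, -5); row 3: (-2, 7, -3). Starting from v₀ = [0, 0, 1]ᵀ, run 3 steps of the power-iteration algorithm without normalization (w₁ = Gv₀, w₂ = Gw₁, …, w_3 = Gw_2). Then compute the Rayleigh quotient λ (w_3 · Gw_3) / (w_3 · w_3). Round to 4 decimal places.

w1 = Gv₀ = ((-3)·0 + (-4)·0 + (-3)·1; 2·0 + 3·0 + (-5)·1; (-2)·0 + 7·0 + (-3)·1) = (-3, -5, -3)
w2 = Gw1 = ((-3)·(-3) + (-4)·(-5) + (-3)·(-3); 2·(-3) + 3·(-5) + (-5)·(-3); (-2)·(-3) + 7·(-5) + (-3)·(-3)) = (38, -6, -20)
w3 = Gw2 = (-30, 158, -58)
Gw3 = (-368, 704, 1340)
w3·Gw3 = (-30)·(-368) + 158·704 + (-58)·1340 = 44552; w3·w3 = (-30)·(-30) + 158·158 + (-58)·(-58) = 29228
λ ≈ 44552/29228 = 1.5243

1.5243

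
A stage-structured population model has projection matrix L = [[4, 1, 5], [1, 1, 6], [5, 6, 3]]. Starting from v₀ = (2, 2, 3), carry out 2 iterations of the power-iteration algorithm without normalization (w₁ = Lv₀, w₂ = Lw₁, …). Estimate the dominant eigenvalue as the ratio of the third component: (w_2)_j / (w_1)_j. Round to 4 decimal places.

w1 = Lv₀ = (4·2 + 1·2 + 5·3; 1·2 + 1·2 + 6·3; 5·2 + 6·2 + 3·3) = (25, 22, 31)
w2 = Lw1 = (4·25 + 1·22 + 5·31; 1·25 + 1·22 + 6·31; 5·25 + 6·22 + 3·31) = (277, 233, 350)
Ratio at component: 350 / 31 = 11.2903

11.2903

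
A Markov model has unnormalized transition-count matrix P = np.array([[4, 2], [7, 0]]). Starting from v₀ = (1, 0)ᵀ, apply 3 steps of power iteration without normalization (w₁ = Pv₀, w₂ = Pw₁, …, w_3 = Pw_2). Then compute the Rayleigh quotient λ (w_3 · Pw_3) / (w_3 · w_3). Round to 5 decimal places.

6.08109

w1 = Pv₀ = (4·1 + 2·0; 7·1 + 0·0) = (4, 7)
w2 = Pw1 = (4·4 + 2·7; 7·4 + 0·7) = (30, 28)
w3 = Pw2 = (176, 210)
Pw3 = (1124, 1232)
w3·Pw3 = 176·1124 + 210·1232 = 456544; w3·w3 = 176·176 + 210·210 = 75076
λ ≈ 456544/75076 = 6.08109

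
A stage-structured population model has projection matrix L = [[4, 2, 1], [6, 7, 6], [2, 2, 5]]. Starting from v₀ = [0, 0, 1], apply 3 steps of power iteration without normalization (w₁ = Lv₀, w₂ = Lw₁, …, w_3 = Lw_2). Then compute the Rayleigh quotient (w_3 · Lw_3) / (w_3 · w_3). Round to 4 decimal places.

w1 = Lv₀ = (1, 6, 5)
w2 = Lw1 = (21, 78, 39)
w3 = Lw2 = (279, 906, 393)
Lw3 = (3321, 10374, 4335)
w3·Lw3 = 279·3321 + 906·10374 + 393·4335 = 12029058; w3·w3 = 279·279 + 906·906 + 393·393 = 1053126
λ ≈ 12029058/1053126 = 11.4222

λ ≈ 11.4222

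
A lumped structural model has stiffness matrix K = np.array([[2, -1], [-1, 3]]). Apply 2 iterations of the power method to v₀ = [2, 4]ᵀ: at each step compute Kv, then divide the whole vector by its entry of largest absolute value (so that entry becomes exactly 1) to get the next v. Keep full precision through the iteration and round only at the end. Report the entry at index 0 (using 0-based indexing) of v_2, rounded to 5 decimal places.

-0.33333

Kv0 = (0.000000, 10.000000); divide by 10.000000 → v1 = (0.000000, 1.000000)
Kv1 = (-1.000000, 3.000000); divide by 3.000000 → v2 = (-0.333333, 1.000000)
Requested entry of v2: -10/30 = -0.33333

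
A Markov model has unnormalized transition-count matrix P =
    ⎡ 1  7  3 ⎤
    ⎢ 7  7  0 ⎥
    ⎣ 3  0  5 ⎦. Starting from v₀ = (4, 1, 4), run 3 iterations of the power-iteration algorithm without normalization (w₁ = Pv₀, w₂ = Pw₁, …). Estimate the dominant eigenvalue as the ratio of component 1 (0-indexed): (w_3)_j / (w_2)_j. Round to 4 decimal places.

w1 = Pv₀ = (23, 35, 32)
w2 = Pw1 = (364, 406, 229)
w3 = Pw2 = (3893, 5390, 2237)
Ratio at component: 5390 / 406 = 13.2759

13.2759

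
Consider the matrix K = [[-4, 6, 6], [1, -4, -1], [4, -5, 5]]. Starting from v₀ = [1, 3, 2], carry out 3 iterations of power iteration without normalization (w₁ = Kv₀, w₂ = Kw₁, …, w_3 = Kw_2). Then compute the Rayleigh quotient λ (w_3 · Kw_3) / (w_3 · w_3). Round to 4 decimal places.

-7.2937

w1 = Kv₀ = ((-4)·1 + 6·3 + 6·2; 1·1 + (-4)·3 + (-1)·2; 4·1 + (-5)·3 + 5·2) = (26, -13, -1)
w2 = Kw1 = ((-4)·26 + 6·(-13) + 6·(-1); 1·26 + (-4)·(-13) + (-1)·(-1); 4·26 + (-5)·(-13) + 5·(-1)) = (-188, 79, 164)
w3 = Kw2 = (2210, -668, -327)
Kw3 = (-14810, 5209, 10545)
w3·Kw3 = 2210·(-14810) + (-668)·5209 + (-327)·10545 = -39657927; w3·w3 = 2210·2210 + (-668)·(-668) + (-327)·(-327) = 5437253
λ ≈ -39657927/5437253 = -7.2937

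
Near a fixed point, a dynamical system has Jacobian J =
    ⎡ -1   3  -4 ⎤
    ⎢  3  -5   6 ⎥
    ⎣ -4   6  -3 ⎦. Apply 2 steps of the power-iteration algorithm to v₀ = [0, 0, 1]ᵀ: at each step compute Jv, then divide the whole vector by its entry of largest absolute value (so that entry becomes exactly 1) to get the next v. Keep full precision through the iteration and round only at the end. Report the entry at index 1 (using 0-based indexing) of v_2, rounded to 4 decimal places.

-0.9836

Jv0 = (-4.00000, 6.00000, -3.00000); divide by 6.00000 → v1 = (-0.66667, 1.00000, -0.50000)
Jv1 = (5.66667, -10.00000, 10.16667); divide by 10.16667 → v2 = (0.55738, -0.98361, 1.00000)
Requested entry of v2: -60/61 = -0.9836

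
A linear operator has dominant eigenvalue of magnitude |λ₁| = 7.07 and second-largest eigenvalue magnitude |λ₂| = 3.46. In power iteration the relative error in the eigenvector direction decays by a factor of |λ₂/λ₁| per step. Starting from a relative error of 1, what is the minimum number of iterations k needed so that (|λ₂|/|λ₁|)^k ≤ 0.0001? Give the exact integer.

|λ₂/λ₁| = 3.46/7.07 = 0.48939
Need k ≥ ln(0.0001) / ln(0.48939) = -9.2103 / -0.7146 ≈ 12.889
Smallest integer k satisfying the bound: 13

13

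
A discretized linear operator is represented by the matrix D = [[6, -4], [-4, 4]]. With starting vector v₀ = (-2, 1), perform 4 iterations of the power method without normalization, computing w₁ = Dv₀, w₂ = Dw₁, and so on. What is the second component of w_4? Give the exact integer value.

9344

w1 = Dv₀ = (6·(-2) + (-4)·1; (-4)·(-2) + 4·1) = (-16, 12)
w2 = Dw1 = (6·(-16) + (-4)·12; (-4)·(-16) + 4·12) = (-144, 112)
w3 = Dw2 = (-1312, 1024)
w4 = Dw3 = (-11968, 9344)
The requested component of w4 is 9344.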